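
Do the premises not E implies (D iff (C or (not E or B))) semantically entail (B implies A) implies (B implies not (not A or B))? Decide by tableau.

Initial set: {(not E implies (D iff (C or (not E or B)))); not ((B implies A) implies (B implies not (not A or B)))}.
not ((B implies A) implies (B implies not (not A or B))): α-rule — add (B implies A), not (B implies not (not A or B)).
not (B implies not (not A or B)): α-rule — add B, not not (not A or B).
(not E implies (D iff (C or (not E or B)))): β-rule — branch into not not E  //  (D iff (C or (not E or B))).
  branch 1 (add not not E):
    (B implies A): β-rule — branch into not B  //  A.
      branch 1.1 (add not B):
        × closes — contains both B and not B.
      branch 1.2 (add A):
        not not (not A or B): β-rule — branch into not A  //  B.
          branch 1.2.1 (add not A):
            × closes — contains both A and not A.
          branch 1.2.2 (add B):
            ○ open, literals {A=true, B=true, E=true}.
  branch 2 (add (D iff (C or (not E or B)))):
    (B implies A): β-rule — branch into not B  //  A.
      branch 2.1 (add not B):
        × closes — contains both B and not B.
      branch 2.2 (add A):
        not not (not A or B): β-rule — branch into not A  //  B.
          branch 2.2.1 (add not A):
            × closes — contains both A and not A.
          branch 2.2.2 (add B):
            (D iff (C or (not E or B))): β-rule — branch into D, (C or (not E or B))  //  not D, not (C or (not E or B)).
              branch 2.2.2.1 (add D, (C or (not E or B))):
                (C or (not E or B)): β-rule — branch into C  //  (not E or B).
                  branch 2.2.2.1.1 (add C):
                    ○ open, literals {A=true, B=true, C=true, D=true}.
                  branch 2.2.2.1.2 (add (not E or B)):
                    (not E or B): β-rule — branch into not E  //  B.
                      branch 2.2.2.1.2.1 (add not E):
                        ○ open, literals {A=true, B=true, D=true, E=false}.
                      branch 2.2.2.1.2.2 (add B):
                        ○ open, literals {A=true, B=true, D=true}.
              branch 2.2.2.2 (add not D, not (C or (not E or B))):
                not (C or (not E or B)): α-rule — add not C, not (not E or B).
                not (not E or B): α-rule — add not not E, not B.
                × closes — contains both B and not B.
5 branches closed, 4 open.
An open branch gives a countermodel: A=true, B=true, E=true (unmentioned atoms arbitrary); the premises hold there but the conclusion fails.

No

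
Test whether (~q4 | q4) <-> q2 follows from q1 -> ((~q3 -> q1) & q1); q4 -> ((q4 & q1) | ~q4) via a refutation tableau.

No

Initial set: {(q1 -> ((~q3 -> q1) & q1)); (q4 -> ((q4 & q1) | ~q4)); ~((~q4 | q4) <-> q2)}.
(q1 -> ((~q3 -> q1) & q1)): β-rule — branch into ~q1  //  ((~q3 -> q1) & q1).
  branch 1 (add ~q1):
    (q4 -> ((q4 & q1) | ~q4)): β-rule — branch into ~q4  //  ((q4 & q1) | ~q4).
      branch 1.1 (add ~q4):
        ~((~q4 | q4) <-> q2): β-rule — branch into (~q4 | q4), ~q2  //  ~(~q4 | q4), q2.
          branch 1.1.1 (add (~q4 | q4), ~q2):
            (~q4 | q4): β-rule — branch into ~q4  //  q4.
              branch 1.1.1.1 (add ~q4):
                ○ open, literals {q1=F, q2=F, q4=F}.
              branch 1.1.1.2 (add q4):
                × closes — contains both q4 and ~q4.
          branch 1.1.2 (add ~(~q4 | q4), q2):
            ~(~q4 | q4): α-rule — add ~~q4, ~q4.
            × closes — contains both q4 and ~q4.
      branch 1.2 (add ((q4 & q1) | ~q4)):
        ~((~q4 | q4) <-> q2): β-rule — branch into (~q4 | q4), ~q2  //  ~(~q4 | q4), q2.
          branch 1.2.1 (add (~q4 | q4), ~q2):
            ((q4 & q1) | ~q4): β-rule — branch into (q4 & q1)  //  ~q4.
              branch 1.2.1.1 (add (q4 & q1)):
                (q4 & q1): α-rule — add q4, q1.
                × closes — contains both q1 and ~q1.
              branch 1.2.1.2 (add ~q4):
                (~q4 | q4): β-rule — branch into ~q4  //  q4.
                  branch 1.2.1.2.1 (add ~q4):
                    ○ open, literals {q1=F, q2=F, q4=F}.
                  branch 1.2.1.2.2 (add q4):
                    × closes — contains both q4 and ~q4.
          branch 1.2.2 (add ~(~q4 | q4), q2):
            ~(~q4 | q4): α-rule — add ~~q4, ~q4.
            × closes — contains both q4 and ~q4.
  branch 2 (add ((~q3 -> q1) & q1)):
    ((~q3 -> q1) & q1): α-rule — add (~q3 -> q1), q1.
    (q4 -> ((q4 & q1) | ~q4)): β-rule — branch into ~q4  //  ((q4 & q1) | ~q4).
      branch 2.1 (add ~q4):
        ~((~q4 | q4) <-> q2): β-rule — branch into (~q4 | q4), ~q2  //  ~(~q4 | q4), q2.
          branch 2.1.1 (add (~q4 | q4), ~q2):
            (~q3 -> q1): β-rule — branch into ~~q3  //  q1.
              branch 2.1.1.1 (add ~~q3):
                (~q4 | q4): β-rule — branch into ~q4  //  q4.
                  branch 2.1.1.1.1 (add ~q4):
                    ○ open, literals {q1=T, q2=F, q3=T, q4=F}.
                  branch 2.1.1.1.2 (add q4):
                    × closes — contains both q4 and ~q4.
              branch 2.1.1.2 (add q1):
                (~q4 | q4): β-rule — branch into ~q4  //  q4.
                  branch 2.1.1.2.1 (add ~q4):
                    ○ open, literals {q1=T, q2=F, q4=F}.
                  branch 2.1.1.2.2 (add q4):
                    × closes — contains both q4 and ~q4.
          branch 2.1.2 (add ~(~q4 | q4), q2):
            ~(~q4 | q4): α-rule — add ~~q4, ~q4.
            × closes — contains both q4 and ~q4.
      branch 2.2 (add ((q4 & q1) | ~q4)):
        ~((~q4 | q4) <-> q2): β-rule — branch into (~q4 | q4), ~q2  //  ~(~q4 | q4), q2.
          branch 2.2.1 (add (~q4 | q4), ~q2):
            (~q3 -> q1): β-rule — branch into ~~q3  //  q1.
              branch 2.2.1.1 (add ~~q3):
                ((q4 & q1) | ~q4): β-rule — branch into (q4 & q1)  //  ~q4.
                  branch 2.2.1.1.1 (add (q4 & q1)):
                    (q4 & q1): α-rule — add q4, q1.
                    (~q4 | q4): β-rule — branch into ~q4  //  q4.
                      branch 2.2.1.1.1.1 (add ~q4):
                        × closes — contains both q4 and ~q4.
                      branch 2.2.1.1.1.2 (add q4):
                        ○ open, literals {q1=T, q2=F, q3=T, q4=T}.
                  branch 2.2.1.1.2 (add ~q4):
                    (~q4 | q4): β-rule — branch into ~q4  //  q4.
                      branch 2.2.1.1.2.1 (add ~q4):
                        ○ open, literals {q1=T, q2=F, q3=T, q4=F}.
                      branch 2.2.1.1.2.2 (add q4):
                        × closes — contains both q4 and ~q4.
              branch 2.2.1.2 (add q1):
                ((q4 & q1) | ~q4): β-rule — branch into (q4 & q1)  //  ~q4.
                  branch 2.2.1.2.1 (add (q4 & q1)):
                    (q4 & q1): α-rule — add q4, q1.
                    (~q4 | q4): β-rule — branch into ~q4  //  q4.
                      branch 2.2.1.2.1.1 (add ~q4):
                        × closes — contains both q4 and ~q4.
                      branch 2.2.1.2.1.2 (add q4):
                        ○ open, literals {q1=T, q2=F, q4=T}.
                  branch 2.2.1.2.2 (add ~q4):
                    (~q4 | q4): β-rule — branch into ~q4  //  q4.
                      branch 2.2.1.2.2.1 (add ~q4):
                        ○ open, literals {q1=T, q2=F, q4=F}.
                      branch 2.2.1.2.2.2 (add q4):
                        × closes — contains both q4 and ~q4.
          branch 2.2.2 (add ~(~q4 | q4), q2):
            ~(~q4 | q4): α-rule — add ~~q4, ~q4.
            × closes — contains both q4 and ~q4.
13 branches closed, 8 open.
An open branch gives a countermodel: q1=F, q2=F, q4=F (unmentioned atoms arbitrary); the premises hold there but the conclusion fails.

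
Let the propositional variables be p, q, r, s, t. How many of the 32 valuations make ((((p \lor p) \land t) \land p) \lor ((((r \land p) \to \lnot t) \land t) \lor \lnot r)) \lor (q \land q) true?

28

Initial set: {(((((p \lor p) \land t) \land p) \lor ((((r \land p) \to \lnot t) \land t) \lor \lnot r)) \lor (q \land q))}.
(((((p \lor p) \land t) \land p) \lor ((((r \land p) \to \lnot t) \land t) \lor \lnot r)) \lor (q \land q)): β-rule — branch into ((((p \lor p) \land t) \land p) \lor ((((r \land p) \to \lnot t) \land t) \lor \lnot r))  //  (q \land q).
  branch 1 (add ((((p \lor p) \land t) \land p) \lor ((((r \land p) \to \lnot t) \land t) \lor \lnot r))):
    ((((p \lor p) \land t) \land p) \lor ((((r \land p) \to \lnot t) \land t) \lor \lnot r)): β-rule — branch into (((p \lor p) \land t) \land p)  //  ((((r \land p) \to \lnot t) \land t) \lor \lnot r).
      branch 1.1 (add (((p \lor p) \land t) \land p)):
        (((p \lor p) \land t) \land p): α-rule — add ((p \lor p) \land t), p.
        ((p \lor p) \land t): α-rule — add (p \lor p), t.
        (p \lor p): β-rule — branch into p  //  p.
          branch 1.1.1 (add p):
            ○ open, literals {p=true, t=true}.
          branch 1.1.2 (add p):
            ○ open, literals {p=true, t=true}.
      branch 1.2 (add ((((r \land p) \to \lnot t) \land t) \lor \lnot r)):
        ((((r \land p) \to \lnot t) \land t) \lor \lnot r): β-rule — branch into (((r \land p) \to \lnot t) \land t)  //  \lnot r.
          branch 1.2.1 (add (((r \land p) \to \lnot t) \land t)):
            (((r \land p) \to \lnot t) \land t): α-rule — add ((r \land p) \to \lnot t), t.
            ((r \land p) \to \lnot t): β-rule — branch into \lnot (r \land p)  //  \lnot t.
              branch 1.2.1.1 (add \lnot (r \land p)):
                \lnot (r \land p): β-rule — branch into \lnot r  //  \lnot p.
                  branch 1.2.1.1.1 (add \lnot r):
                    ○ open, literals {r=false, t=true}.
                  branch 1.2.1.1.2 (add \lnot p):
                    ○ open, literals {p=false, t=true}.
              branch 1.2.1.2 (add \lnot t):
                × closes — contains both t and \lnot t.
          branch 1.2.2 (add \lnot r):
            ○ open, literals {r=false}.
  branch 2 (add (q \land q)):
    (q \land q): α-rule — add q, q.
    ○ open, literals {q=true}.
1 branch closed, 6 open.
Each open branch fixes some atoms; the unmentioned ones are free. Counting distinct full assignments: branch {p=true, t=true} (q, r, s) contributes 8 new; branch {p=true, t=true} (q, r, s) contributes 0 new; branch {r=false, t=true} (p, q, s) contributes 4 new; branch {p=false, t=true} (q, r, s) contributes 4 new; branch {r=false} (p, q, s, t) contributes 8 new; branch {q=true} (p, r, s, t) contributes 4 new. Total: 28.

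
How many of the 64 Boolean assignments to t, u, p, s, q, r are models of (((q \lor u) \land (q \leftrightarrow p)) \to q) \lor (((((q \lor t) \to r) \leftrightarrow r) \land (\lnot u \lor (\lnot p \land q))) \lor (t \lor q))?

Initial set: {((((q \lor u) \land (q \leftrightarrow p)) \to q) \lor (((((q \lor t) \to r) \leftrightarrow r) \land (\lnot u \lor (\lnot p \land q))) \lor (t \lor q)))}.
((((q \lor u) \land (q \leftrightarrow p)) \to q) \lor (((((q \lor t) \to r) \leftrightarrow r) \land (\lnot u \lor (\lnot p \land q))) \lor (t \lor q))): β-rule — branch into (((q \lor u) \land (q \leftrightarrow p)) \to q)  //  (((((q \lor t) \to r) \leftrightarrow r) \land (\lnot u \lor (\lnot p \land q))) \lor (t \lor q)).
  branch 1 (add (((q \lor u) \land (q \leftrightarrow p)) \to q)):
    (((q \lor u) \land (q \leftrightarrow p)) \to q): β-rule — branch into \lnot ((q \lor u) \land (q \leftrightarrow p))  //  q.
      branch 1.1 (add \lnot ((q \lor u) \land (q \leftrightarrow p))):
        \lnot ((q \lor u) \land (q \leftrightarrow p)): β-rule — branch into \lnot (q \lor u)  //  \lnot (q \leftrightarrow p).
          branch 1.1.1 (add \lnot (q \lor u)):
            \lnot (q \lor u): α-rule — add \lnot q, \lnot u.
            ○ open, literals {q=false, u=false}.
          branch 1.1.2 (add \lnot (q \leftrightarrow p)):
            \lnot (q \leftrightarrow p): β-rule — branch into q, \lnot p  //  \lnot q, p.
              branch 1.1.2.1 (add q, \lnot p):
                ○ open, literals {p=false, q=true}.
              branch 1.1.2.2 (add \lnot q, p):
                ○ open, literals {p=true, q=false}.
      branch 1.2 (add q):
        ○ open, literals {q=true}.
  branch 2 (add (((((q \lor t) \to r) \leftrightarrow r) \land (\lnot u \lor (\lnot p \land q))) \lor (t \lor q))):
    (((((q \lor t) \to r) \leftrightarrow r) \land (\lnot u \lor (\lnot p \land q))) \lor (t \lor q)): β-rule — branch into ((((q \lor t) \to r) \leftrightarrow r) \land (\lnot u \lor (\lnot p \land q)))  //  (t \lor q).
      branch 2.1 (add ((((q \lor t) \to r) \leftrightarrow r) \land (\lnot u \lor (\lnot p \land q)))):
        ((((q \lor t) \to r) \leftrightarrow r) \land (\lnot u \lor (\lnot p \land q))): α-rule — add (((q \lor t) \to r) \leftrightarrow r), (\lnot u \lor (\lnot p \land q)).
        (((q \lor t) \to r) \leftrightarrow r): β-rule — branch into ((q \lor t) \to r), r  //  \lnot ((q \lor t) \to r), \lnot r.
          branch 2.1.1 (add ((q \lor t) \to r), r):
            (\lnot u \lor (\lnot p \land q)): β-rule — branch into \lnot u  //  (\lnot p \land q).
              branch 2.1.1.1 (add \lnot u):
                ((q \lor t) \to r): β-rule — branch into \lnot (q \lor t)  //  r.
                  branch 2.1.1.1.1 (add \lnot (q \lor t)):
                    \lnot (q \lor t): α-rule — add \lnot q, \lnot t.
                    ○ open, literals {q=false, r=true, t=false, u=false}.
                  branch 2.1.1.1.2 (add r):
                    ○ open, literals {r=true, u=false}.
              branch 2.1.1.2 (add (\lnot p \land q)):
                (\lnot p \land q): α-rule — add \lnot p, q.
                ((q \lor t) \to r): β-rule — branch into \lnot (q \lor t)  //  r.
                  branch 2.1.1.2.1 (add \lnot (q \lor t)):
                    \lnot (q \lor t): α-rule — add \lnot q, \lnot t.
                    × closes — contains both q and \lnot q.
                  branch 2.1.1.2.2 (add r):
                    ○ open, literals {p=false, q=true, r=true}.
          branch 2.1.2 (add \lnot ((q \lor t) \to r), \lnot r):
            \lnot ((q \lor t) \to r): α-rule — add (q \lor t), \lnot r.
            (\lnot u \lor (\lnot p \land q)): β-rule — branch into \lnot u  //  (\lnot p \land q).
              branch 2.1.2.1 (add \lnot u):
                (q \lor t): β-rule — branch into q  //  t.
                  branch 2.1.2.1.1 (add q):
                    ○ open, literals {q=true, r=false, u=false}.
                  branch 2.1.2.1.2 (add t):
                    ○ open, literals {r=false, t=true, u=false}.
              branch 2.1.2.2 (add (\lnot p \land q)):
                (\lnot p \land q): α-rule — add \lnot p, q.
                (q \lor t): β-rule — branch into q  //  t.
                  branch 2.1.2.2.1 (add q):
                    ○ open, literals {p=false, q=true, r=false}.
                  branch 2.1.2.2.2 (add t):
                    ○ open, literals {p=false, q=true, r=false, t=true}.
      branch 2.2 (add (t \lor q)):
        (t \lor q): β-rule — branch into t  //  q.
          branch 2.2.1 (add t):
            ○ open, literals {t=true}.
          branch 2.2.2 (add q):
            ○ open, literals {q=true}.
1 branch closed, 13 open.
Each open branch fixes some atoms; the unmentioned ones are free. Counting distinct full assignments: branch {q=false, u=false} (t, p, s, r) contributes 16 new; branch {p=false, q=true} (t, u, s, r) contributes 16 new; branch {p=true, q=false} (t, u, s, r) contributes 8 new; branch {q=true} (t, u, p, s, r) contributes 16 new; branch {q=false, r=true, t=false, u=false} (p, s) contributes 0 new; branch {r=true, u=false} (t, p, s, q) contributes 0 new; branch {p=false, q=true, r=true} (t, u, s) contributes 0 new; branch {q=true, r=false, u=false} (t, p, s) contributes 0 new; branch {r=false, t=true, u=false} (p, s, q) contributes 0 new; branch {p=false, q=true, r=false} (t, u, s) contributes 0 new; branch {p=false, q=true, r=false, t=true} (u, s) contributes 0 new; branch {t=true} (u, p, s, q, r) contributes 4 new; branch {q=true} (t, u, p, s, r) contributes 0 new. Total: 60.

60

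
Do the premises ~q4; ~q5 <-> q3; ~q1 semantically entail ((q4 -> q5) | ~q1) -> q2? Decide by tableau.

Initial set: {T ~q4; T (~q5 <-> q3); T ~q1; F (((q4 -> q5) | ~q1) -> q2)}.
F (((q4 -> q5) | ~q1) -> q2): α-rule — add T ((q4 -> q5) | ~q1), F q2.
T (~q5 <-> q3): β-rule — branch into T ~q5, T q3  //  F ~q5, F q3.
  branch 1 (add T ~q5, T q3):
    T ((q4 -> q5) | ~q1): β-rule — branch into T (q4 -> q5)  //  T ~q1.
      branch 1.1 (add T (q4 -> q5)):
        T (q4 -> q5): β-rule — branch into F q4  //  T q5.
          branch 1.1.1 (add F q4):
            ○ open, literals {q1=0, q2=0, q3=1, q4=0, q5=0}.
          branch 1.1.2 (add T q5):
            × closes — contains both q5 and ~q5.
      branch 1.2 (add T ~q1):
        ○ open, literals {q1=0, q2=0, q3=1, q4=0, q5=0}.
  branch 2 (add F ~q5, F q3):
    T ((q4 -> q5) | ~q1): β-rule — branch into T (q4 -> q5)  //  T ~q1.
      branch 2.1 (add T (q4 -> q5)):
        T (q4 -> q5): β-rule — branch into F q4  //  T q5.
          branch 2.1.1 (add F q4):
            ○ open, literals {q1=0, q2=0, q3=0, q4=0, q5=1}.
          branch 2.1.2 (add T q5):
            ○ open, literals {q1=0, q2=0, q3=0, q4=0, q5=1}.
      branch 2.2 (add T ~q1):
        ○ open, literals {q1=0, q2=0, q3=0, q4=0, q5=1}.
1 branch closed, 5 open.
An open branch gives a countermodel: q1=0, q2=0, q3=1, q4=0, q5=0 (unmentioned atoms arbitrary); the premises hold there but the conclusion fails.

No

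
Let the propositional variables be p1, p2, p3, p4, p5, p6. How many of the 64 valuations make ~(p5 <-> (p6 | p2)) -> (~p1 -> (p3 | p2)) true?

60

Initial set: {(~(p5 <-> (p6 | p2)) -> (~p1 -> (p3 | p2)))}.
(~(p5 <-> (p6 | p2)) -> (~p1 -> (p3 | p2))): β-rule — branch into ~~(p5 <-> (p6 | p2))  //  (~p1 -> (p3 | p2)).
  branch 1 (add ~~(p5 <-> (p6 | p2))):
    ~~(p5 <-> (p6 | p2)): β-rule — branch into p5, (p6 | p2)  //  ~p5, ~(p6 | p2).
      branch 1.1 (add p5, (p6 | p2)):
        (p6 | p2): β-rule — branch into p6  //  p2.
          branch 1.1.1 (add p6):
            ○ open, literals {p5=true, p6=true}.
          branch 1.1.2 (add p2):
            ○ open, literals {p2=true, p5=true}.
      branch 1.2 (add ~p5, ~(p6 | p2)):
        ~(p6 | p2): α-rule — add ~p6, ~p2.
        ○ open, literals {p2=false, p5=false, p6=false}.
  branch 2 (add (~p1 -> (p3 | p2))):
    (~p1 -> (p3 | p2)): β-rule — branch into ~~p1  //  (p3 | p2).
      branch 2.1 (add ~~p1):
        ○ open, literals {p1=true}.
      branch 2.2 (add (p3 | p2)):
        (p3 | p2): β-rule — branch into p3  //  p2.
          branch 2.2.1 (add p3):
            ○ open, literals {p3=true}.
          branch 2.2.2 (add p2):
            ○ open, literals {p2=true}.
0 branches closed, 6 open.
Each open branch fixes some atoms; the unmentioned ones are free. Counting distinct full assignments: branch {p5=true, p6=true} (p1, p2, p3, p4) contributes 16 new; branch {p2=true, p5=true} (p1, p3, p4, p6) contributes 8 new; branch {p2=false, p5=false, p6=false} (p1, p3, p4) contributes 8 new; branch {p1=true} (p2, p3, p4, p5, p6) contributes 16 new; branch {p3=true} (p1, p2, p4, p5, p6) contributes 8 new; branch {p2=true} (p1, p3, p4, p5, p6) contributes 4 new. Total: 60.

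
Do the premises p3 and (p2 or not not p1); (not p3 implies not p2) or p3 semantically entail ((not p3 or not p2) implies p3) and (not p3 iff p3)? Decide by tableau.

No

Initial set: {T (p3 and (p2 or not not p1)); T ((not p3 implies not p2) or p3); F (((not p3 or not p2) implies p3) and (not p3 iff p3))}.
T (p3 and (p2 or not not p1)): α-rule — add T p3, T (p2 or not not p1).
T ((not p3 implies not p2) or p3): β-rule — branch into T (not p3 implies not p2)  //  T p3.
  branch 1 (add T (not p3 implies not p2)):
    F (((not p3 or not p2) implies p3) and (not p3 iff p3)): β-rule — branch into F ((not p3 or not p2) implies p3)  //  F (not p3 iff p3).
      branch 1.1 (add F ((not p3 or not p2) implies p3)):
        F ((not p3 or not p2) implies p3): α-rule — add T (not p3 or not p2), F p3.
        × closes — contains both p3 and not p3.
      branch 1.2 (add F (not p3 iff p3)):
        T (p2 or not not p1): β-rule — branch into T p2  //  T not not p1.
          branch 1.2.1 (add T p2):
            T (not p3 implies not p2): β-rule — branch into F not p3  //  T not p2.
              branch 1.2.1.1 (add F not p3):
                F (not p3 iff p3): β-rule — branch into T not p3, F p3  //  F not p3, T p3.
                  branch 1.2.1.1.1 (add T not p3, F p3):
                    × closes — contains both p3 and not p3.
                  branch 1.2.1.1.2 (add F not p3, T p3):
                    ○ open, literals {p2=1, p3=1}.
              branch 1.2.1.2 (add T not p2):
                × closes — contains both p2 and not p2.
          branch 1.2.2 (add T not not p1):
            T not not p1: drop double negation, giving T p1.
            T (not p3 implies not p2): β-rule — branch into F not p3  //  T not p2.
              branch 1.2.2.1 (add F not p3):
                F (not p3 iff p3): β-rule — branch into T not p3, F p3  //  F not p3, T p3.
                  branch 1.2.2.1.1 (add T not p3, F p3):
                    × closes — contains both p3 and not p3.
                  branch 1.2.2.1.2 (add F not p3, T p3):
                    ○ open, literals {p1=1, p3=1}.
              branch 1.2.2.2 (add T not p2):
                F (not p3 iff p3): β-rule — branch into T not p3, F p3  //  F not p3, T p3.
                  branch 1.2.2.2.1 (add T not p3, F p3):
                    × closes — contains both p3 and not p3.
                  branch 1.2.2.2.2 (add F not p3, T p3):
                    ○ open, literals {p1=1, p2=0, p3=1}.
  branch 2 (add T p3):
    F (((not p3 or not p2) implies p3) and (not p3 iff p3)): β-rule — branch into F ((not p3 or not p2) implies p3)  //  F (not p3 iff p3).
      branch 2.1 (add F ((not p3 or not p2) implies p3)):
        F ((not p3 or not p2) implies p3): α-rule — add T (not p3 or not p2), F p3.
        × closes — contains both p3 and not p3.
      branch 2.2 (add F (not p3 iff p3)):
        T (p2 or not not p1): β-rule — branch into T p2  //  T not not p1.
          branch 2.2.1 (add T p2):
            F (not p3 iff p3): β-rule — branch into T not p3, F p3  //  F not p3, T p3.
              branch 2.2.1.1 (add T not p3, F p3):
                × closes — contains both p3 and not p3.
              branch 2.2.1.2 (add F not p3, T p3):
                ○ open, literals {p2=1, p3=1}.
          branch 2.2.2 (add T not not p1):
            T not not p1: drop double negation, giving T p1.
            F (not p3 iff p3): β-rule — branch into T not p3, F p3  //  F not p3, T p3.
              branch 2.2.2.1 (add T not p3, F p3):
                × closes — contains both p3 and not p3.
              branch 2.2.2.2 (add F not p3, T p3):
                ○ open, literals {p1=1, p3=1}.
8 branches closed, 5 open.
An open branch gives a countermodel: p2=1, p3=1 (unmentioned atoms arbitrary); the premises hold there but the conclusion fails.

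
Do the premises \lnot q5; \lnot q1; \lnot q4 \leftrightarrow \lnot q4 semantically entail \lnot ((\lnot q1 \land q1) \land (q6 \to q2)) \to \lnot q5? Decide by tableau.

Initial set: {T \lnot q5; T \lnot q1; T (\lnot q4 \leftrightarrow \lnot q4); F (\lnot ((\lnot q1 \land q1) \land (q6 \to q2)) \to \lnot q5)}.
F (\lnot ((\lnot q1 \land q1) \land (q6 \to q2)) \to \lnot q5): α-rule — add T \lnot ((\lnot q1 \land q1) \land (q6 \to q2)), F \lnot q5.
× closes — contains both q5 and \lnot q5.
All 1 branch closes.
Every branch closed, so the premises entail the conclusion.

Yes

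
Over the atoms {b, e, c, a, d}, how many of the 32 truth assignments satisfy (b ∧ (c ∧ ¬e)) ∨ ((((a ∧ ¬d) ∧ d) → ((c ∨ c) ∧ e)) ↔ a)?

Initial set: {((b ∧ (c ∧ ¬e)) ∨ ((((a ∧ ¬d) ∧ d) → ((c ∨ c) ∧ e)) ↔ a))}.
((b ∧ (c ∧ ¬e)) ∨ ((((a ∧ ¬d) ∧ d) → ((c ∨ c) ∧ e)) ↔ a)): β-rule — branch into (b ∧ (c ∧ ¬e))  //  ((((a ∧ ¬d) ∧ d) → ((c ∨ c) ∧ e)) ↔ a).
  branch 1 (add (b ∧ (c ∧ ¬e))):
    (b ∧ (c ∧ ¬e)): α-rule — add b, (c ∧ ¬e).
    (c ∧ ¬e): α-rule — add c, ¬e.
    ○ open, literals {b=T, c=T, e=F}.
  branch 2 (add ((((a ∧ ¬d) ∧ d) → ((c ∨ c) ∧ e)) ↔ a)):
    ((((a ∧ ¬d) ∧ d) → ((c ∨ c) ∧ e)) ↔ a): β-rule — branch into (((a ∧ ¬d) ∧ d) → ((c ∨ c) ∧ e)), a  //  ¬(((a ∧ ¬d) ∧ d) → ((c ∨ c) ∧ e)), ¬a.
      branch 2.1 (add (((a ∧ ¬d) ∧ d) → ((c ∨ c) ∧ e)), a):
        (((a ∧ ¬d) ∧ d) → ((c ∨ c) ∧ e)): β-rule — branch into ¬((a ∧ ¬d) ∧ d)  //  ((c ∨ c) ∧ e).
          branch 2.1.1 (add ¬((a ∧ ¬d) ∧ d)):
            ¬((a ∧ ¬d) ∧ d): β-rule — branch into ¬(a ∧ ¬d)  //  ¬d.
              branch 2.1.1.1 (add ¬(a ∧ ¬d)):
                ¬(a ∧ ¬d): β-rule — branch into ¬a  //  ¬¬d.
                  branch 2.1.1.1.1 (add ¬a):
                    × closes — contains both a and ¬a.
                  branch 2.1.1.1.2 (add ¬¬d):
                    ○ open, literals {a=T, d=T}.
              branch 2.1.1.2 (add ¬d):
                ○ open, literals {a=T, d=F}.
          branch 2.1.2 (add ((c ∨ c) ∧ e)):
            ((c ∨ c) ∧ e): α-rule — add (c ∨ c), e.
            (c ∨ c): β-rule — branch into c  //  c.
              branch 2.1.2.1 (add c):
                ○ open, literals {a=T, c=T, e=T}.
              branch 2.1.2.2 (add c):
                ○ open, literals {a=T, c=T, e=T}.
      branch 2.2 (add ¬(((a ∧ ¬d) ∧ d) → ((c ∨ c) ∧ e)), ¬a):
        ¬(((a ∧ ¬d) ∧ d) → ((c ∨ c) ∧ e)): α-rule — add ((a ∧ ¬d) ∧ d), ¬((c ∨ c) ∧ e).
        ((a ∧ ¬d) ∧ d): α-rule — add (a ∧ ¬d), d.
        (a ∧ ¬d): α-rule — add a, ¬d.
        × closes — contains both a and ¬a.
2 branches closed, 5 open.
Each open branch fixes some atoms; the unmentioned ones are free. Counting distinct full assignments: branch {b=T, c=T, e=F} (a, d) contributes 4 new; branch {a=T, d=T} (b, e, c) contributes 7 new; branch {a=T, d=F} (b, e, c) contributes 7 new; branch {a=T, c=T, e=T} (b, d) contributes 0 new; branch {a=T, c=T, e=T} (b, d) contributes 0 new. Total: 18.

18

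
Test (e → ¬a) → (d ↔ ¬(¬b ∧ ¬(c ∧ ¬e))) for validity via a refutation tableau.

Assume the negation and expand:
Initial set: {¬((e → ¬a) → (d ↔ ¬(¬b ∧ ¬(c ∧ ¬e))))}.
¬((e → ¬a) → (d ↔ ¬(¬b ∧ ¬(c ∧ ¬e)))): α-rule — add (e → ¬a), ¬(d ↔ ¬(¬b ∧ ¬(c ∧ ¬e))).
(e → ¬a): β-rule — branch into ¬e  //  ¬a.
  branch 1 (add ¬e):
    ¬(d ↔ ¬(¬b ∧ ¬(c ∧ ¬e))): β-rule — branch into d, ¬¬(¬b ∧ ¬(c ∧ ¬e))  //  ¬d, ¬(¬b ∧ ¬(c ∧ ¬e)).
      branch 1.1 (add d, ¬¬(¬b ∧ ¬(c ∧ ¬e))):
        ¬¬(¬b ∧ ¬(c ∧ ¬e)): α-rule — add ¬b, ¬(c ∧ ¬e).
        ¬(c ∧ ¬e): β-rule — branch into ¬c  //  ¬¬e.
          branch 1.1.1 (add ¬c):
            ○ open, literals {b=false, c=false, d=true, e=false}.
          branch 1.1.2 (add ¬¬e):
            × closes — contains both e and ¬e.
      branch 1.2 (add ¬d, ¬(¬b ∧ ¬(c ∧ ¬e))):
        ¬(¬b ∧ ¬(c ∧ ¬e)): β-rule — branch into ¬¬b  //  ¬¬(c ∧ ¬e).
          branch 1.2.1 (add ¬¬b):
            ○ open, literals {b=true, d=false, e=false}.
          branch 1.2.2 (add ¬¬(c ∧ ¬e)):
            ¬¬(c ∧ ¬e): α-rule — add c, ¬e.
            ○ open, literals {c=true, d=false, e=false}.
  branch 2 (add ¬a):
    ¬(d ↔ ¬(¬b ∧ ¬(c ∧ ¬e))): β-rule — branch into d, ¬¬(¬b ∧ ¬(c ∧ ¬e))  //  ¬d, ¬(¬b ∧ ¬(c ∧ ¬e)).
      branch 2.1 (add d, ¬¬(¬b ∧ ¬(c ∧ ¬e))):
        ¬¬(¬b ∧ ¬(c ∧ ¬e)): α-rule — add ¬b, ¬(c ∧ ¬e).
        ¬(c ∧ ¬e): β-rule — branch into ¬c  //  ¬¬e.
          branch 2.1.1 (add ¬c):
            ○ open, literals {a=false, b=false, c=false, d=true}.
          branch 2.1.2 (add ¬¬e):
            ○ open, literals {a=false, b=false, d=true, e=true}.
      branch 2.2 (add ¬d, ¬(¬b ∧ ¬(c ∧ ¬e))):
        ¬(¬b ∧ ¬(c ∧ ¬e)): β-rule — branch into ¬¬b  //  ¬¬(c ∧ ¬e).
          branch 2.2.1 (add ¬¬b):
            ○ open, literals {a=false, b=true, d=false}.
          branch 2.2.2 (add ¬¬(c ∧ ¬e)):
            ¬¬(c ∧ ¬e): α-rule — add c, ¬e.
            ○ open, literals {a=false, c=true, d=false, e=false}.
1 branch closed, 7 open.
An open branch gives a countermodel: b=false, c=false, d=true, e=false (unmentioned atoms arbitrary); under it the original formula is false.

Not valid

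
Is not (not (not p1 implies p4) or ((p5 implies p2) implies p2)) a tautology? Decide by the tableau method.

Assume the negation and expand:
Initial set: {not not (not (not p1 implies p4) or ((p5 implies p2) implies p2))}.
not not (not (not p1 implies p4) or ((p5 implies p2) implies p2)): β-rule — branch into not (not p1 implies p4)  //  ((p5 implies p2) implies p2).
  branch 1 (add not (not p1 implies p4)):
    not (not p1 implies p4): α-rule — add not p1, not p4.
    ○ open, literals {p1=F, p4=F}.
  branch 2 (add ((p5 implies p2) implies p2)):
    ((p5 implies p2) implies p2): β-rule — branch into not (p5 implies p2)  //  p2.
      branch 2.1 (add not (p5 implies p2)):
        not (p5 implies p2): α-rule — add p5, not p2.
        ○ open, literals {p2=F, p5=T}.
      branch 2.2 (add p2):
        ○ open, literals {p2=T}.
0 branches closed, 3 open.
An open branch gives a countermodel: p1=F, p4=F (unmentioned atoms arbitrary); under it the original formula is false.

Not valid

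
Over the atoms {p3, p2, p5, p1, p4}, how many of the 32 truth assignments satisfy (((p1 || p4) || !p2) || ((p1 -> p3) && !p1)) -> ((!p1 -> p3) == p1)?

24

Initial set: {((((p1 || p4) || !p2) || ((p1 -> p3) && !p1)) -> ((!p1 -> p3) == p1))}.
((((p1 || p4) || !p2) || ((p1 -> p3) && !p1)) -> ((!p1 -> p3) == p1)): β-rule — branch into !(((p1 || p4) || !p2) || ((p1 -> p3) && !p1))  //  ((!p1 -> p3) == p1).
  branch 1 (add !(((p1 || p4) || !p2) || ((p1 -> p3) && !p1))):
    !(((p1 || p4) || !p2) || ((p1 -> p3) && !p1)): α-rule — add !((p1 || p4) || !p2), !((p1 -> p3) && !p1).
    !((p1 || p4) || !p2): α-rule — add !(p1 || p4), !!p2.
    !(p1 || p4): α-rule — add !p1, !p4.
    !((p1 -> p3) && !p1): β-rule — branch into !(p1 -> p3)  //  !!p1.
      branch 1.1 (add !(p1 -> p3)):
        !(p1 -> p3): α-rule — add p1, !p3.
        × closes — contains both p1 and !p1.
      branch 1.2 (add !!p1):
        × closes — contains both p1 and !p1.
  branch 2 (add ((!p1 -> p3) == p1)):
    ((!p1 -> p3) == p1): β-rule — branch into (!p1 -> p3), p1  //  !(!p1 -> p3), !p1.
      branch 2.1 (add (!p1 -> p3), p1):
        (!p1 -> p3): β-rule — branch into !!p1  //  p3.
          branch 2.1.1 (add !!p1):
            ○ open, literals {p1=T}.
          branch 2.1.2 (add p3):
            ○ open, literals {p1=T, p3=T}.
      branch 2.2 (add !(!p1 -> p3), !p1):
        !(!p1 -> p3): α-rule — add !p1, !p3.
        ○ open, literals {p1=F, p3=F}.
2 branches closed, 3 open.
Each open branch fixes some atoms; the unmentioned ones are free. Counting distinct full assignments: branch {p1=T} (p3, p2, p5, p4) contributes 16 new; branch {p1=T, p3=T} (p2, p5, p4) contributes 0 new; branch {p1=F, p3=F} (p2, p5, p4) contributes 8 new. Total: 24.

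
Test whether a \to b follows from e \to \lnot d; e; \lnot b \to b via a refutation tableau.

Initial set: {(e \to \lnot d); e; (\lnot b \to b); \lnot (a \to b)}.
\lnot (a \to b): α-rule — add a, \lnot b.
(e \to \lnot d): β-rule — branch into \lnot e  //  \lnot d.
  branch 1 (add \lnot e):
    × closes — contains both e and \lnot e.
  branch 2 (add \lnot d):
    (\lnot b \to b): β-rule — branch into \lnot \lnot b  //  b.
      branch 2.1 (add \lnot \lnot b):
        × closes — contains both b and \lnot b.
      branch 2.2 (add b):
        × closes — contains both b and \lnot b.
All 3 branches close.
Every branch closed, so the premises entail the conclusion.

Yes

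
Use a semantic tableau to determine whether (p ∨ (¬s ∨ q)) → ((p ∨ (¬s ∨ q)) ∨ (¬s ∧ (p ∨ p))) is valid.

Valid

Assume the negation and expand:
Initial set: {¬((p ∨ (¬s ∨ q)) → ((p ∨ (¬s ∨ q)) ∨ (¬s ∧ (p ∨ p))))}.
¬((p ∨ (¬s ∨ q)) → ((p ∨ (¬s ∨ q)) ∨ (¬s ∧ (p ∨ p)))): α-rule — add (p ∨ (¬s ∨ q)), ¬((p ∨ (¬s ∨ q)) ∨ (¬s ∧ (p ∨ p))).
¬((p ∨ (¬s ∨ q)) ∨ (¬s ∧ (p ∨ p))): α-rule — add ¬(p ∨ (¬s ∨ q)), ¬(¬s ∧ (p ∨ p)).
¬(p ∨ (¬s ∨ q)): α-rule — add ¬p, ¬(¬s ∨ q).
¬(¬s ∨ q): α-rule — add ¬¬s, ¬q.
(p ∨ (¬s ∨ q)): β-rule — branch into p  //  (¬s ∨ q).
  branch 1 (add p):
    × closes — contains both p and ¬p.
  branch 2 (add (¬s ∨ q)):
    ¬(¬s ∧ (p ∨ p)): β-rule — branch into ¬¬s  //  ¬(p ∨ p).
      branch 2.1 (add ¬¬s):
        (¬s ∨ q): β-rule — branch into ¬s  //  q.
          branch 2.1.1 (add ¬s):
            × closes — contains both s and ¬s.
          branch 2.1.2 (add q):
            × closes — contains both q and ¬q.
      branch 2.2 (add ¬(p ∨ p)):
        ¬(p ∨ p): α-rule — add ¬p, ¬p.
        (¬s ∨ q): β-rule — branch into ¬s  //  q.
          branch 2.2.1 (add ¬s):
            × closes — contains both s and ¬s.
          branch 2.2.2 (add q):
            × closes — contains both q and ¬q.
All 5 branches close.
Every branch closed, so the negation is unsatisfiable and the formula is valid.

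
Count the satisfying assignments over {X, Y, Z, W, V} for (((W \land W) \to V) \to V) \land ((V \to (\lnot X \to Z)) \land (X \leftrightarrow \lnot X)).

0

Initial set: {((((W \land W) \to V) \to V) \land ((V \to (\lnot X \to Z)) \land (X \leftrightarrow \lnot X)))}.
((((W \land W) \to V) \to V) \land ((V \to (\lnot X \to Z)) \land (X \leftrightarrow \lnot X))): α-rule — add (((W \land W) \to V) \to V), ((V \to (\lnot X \to Z)) \land (X \leftrightarrow \lnot X)).
((V \to (\lnot X \to Z)) \land (X \leftrightarrow \lnot X)): α-rule — add (V \to (\lnot X \to Z)), (X \leftrightarrow \lnot X).
(((W \land W) \to V) \to V): β-rule — branch into \lnot ((W \land W) \to V)  //  V.
  branch 1 (add \lnot ((W \land W) \to V)):
    \lnot ((W \land W) \to V): α-rule — add (W \land W), \lnot V.
    (W \land W): α-rule — add W, W.
    (V \to (\lnot X \to Z)): β-rule — branch into \lnot V  //  (\lnot X \to Z).
      branch 1.1 (add \lnot V):
        (X \leftrightarrow \lnot X): β-rule — branch into X, \lnot X  //  \lnot X, \lnot \lnot X.
          branch 1.1.1 (add X, \lnot X):
            × closes — contains both X and \lnot X.
          branch 1.1.2 (add \lnot X, \lnot \lnot X):
            × closes — contains both X and \lnot X.
      branch 1.2 (add (\lnot X \to Z)):
        (X \leftrightarrow \lnot X): β-rule — branch into X, \lnot X  //  \lnot X, \lnot \lnot X.
          branch 1.2.1 (add X, \lnot X):
            × closes — contains both X and \lnot X.
          branch 1.2.2 (add \lnot X, \lnot \lnot X):
            × closes — contains both X and \lnot X.
  branch 2 (add V):
    (V \to (\lnot X \to Z)): β-rule — branch into \lnot V  //  (\lnot X \to Z).
      branch 2.1 (add \lnot V):
        × closes — contains both V and \lnot V.
      branch 2.2 (add (\lnot X \to Z)):
        (X \leftrightarrow \lnot X): β-rule — branch into X, \lnot X  //  \lnot X, \lnot \lnot X.
          branch 2.2.1 (add X, \lnot X):
            × closes — contains both X and \lnot X.
          branch 2.2.2 (add \lnot X, \lnot \lnot X):
            × closes — contains both X and \lnot X.
All 7 branches close.
No open branches: the formula has 0 satisfying assignments.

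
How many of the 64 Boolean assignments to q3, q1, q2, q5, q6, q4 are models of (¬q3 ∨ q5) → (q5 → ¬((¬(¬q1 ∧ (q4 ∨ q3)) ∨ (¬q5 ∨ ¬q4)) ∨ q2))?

36

Initial set: {((¬q3 ∨ q5) → (q5 → ¬((¬(¬q1 ∧ (q4 ∨ q3)) ∨ (¬q5 ∨ ¬q4)) ∨ q2)))}.
((¬q3 ∨ q5) → (q5 → ¬((¬(¬q1 ∧ (q4 ∨ q3)) ∨ (¬q5 ∨ ¬q4)) ∨ q2))): β-rule — branch into ¬(¬q3 ∨ q5)  //  (q5 → ¬((¬(¬q1 ∧ (q4 ∨ q3)) ∨ (¬q5 ∨ ¬q4)) ∨ q2)).
  branch 1 (add ¬(¬q3 ∨ q5)):
    ¬(¬q3 ∨ q5): α-rule — add ¬¬q3, ¬q5.
    ○ open, literals {q3=1, q5=0}.
  branch 2 (add (q5 → ¬((¬(¬q1 ∧ (q4 ∨ q3)) ∨ (¬q5 ∨ ¬q4)) ∨ q2))):
    (q5 → ¬((¬(¬q1 ∧ (q4 ∨ q3)) ∨ (¬q5 ∨ ¬q4)) ∨ q2)): β-rule — branch into ¬q5  //  ¬((¬(¬q1 ∧ (q4 ∨ q3)) ∨ (¬q5 ∨ ¬q4)) ∨ q2).
      branch 2.1 (add ¬q5):
        ○ open, literals {q5=0}.
      branch 2.2 (add ¬((¬(¬q1 ∧ (q4 ∨ q3)) ∨ (¬q5 ∨ ¬q4)) ∨ q2)):
        ¬((¬(¬q1 ∧ (q4 ∨ q3)) ∨ (¬q5 ∨ ¬q4)) ∨ q2): α-rule — add ¬(¬(¬q1 ∧ (q4 ∨ q3)) ∨ (¬q5 ∨ ¬q4)), ¬q2.
        ¬(¬(¬q1 ∧ (q4 ∨ q3)) ∨ (¬q5 ∨ ¬q4)): α-rule — add ¬¬(¬q1 ∧ (q4 ∨ q3)), ¬(¬q5 ∨ ¬q4).
        ¬¬(¬q1 ∧ (q4 ∨ q3)): α-rule — add ¬q1, (q4 ∨ q3).
        ¬(¬q5 ∨ ¬q4): α-rule — add ¬¬q5, ¬¬q4.
        (q4 ∨ q3): β-rule — branch into q4  //  q3.
          branch 2.2.1 (add q4):
            ○ open, literals {q1=0, q2=0, q4=1, q5=1}.
          branch 2.2.2 (add q3):
            ○ open, literals {q1=0, q2=0, q3=1, q4=1, q5=1}.
0 branches closed, 4 open.
Each open branch fixes some atoms; the unmentioned ones are free. Counting distinct full assignments: branch {q3=1, q5=0} (q1, q2, q6, q4) contributes 16 new; branch {q5=0} (q3, q1, q2, q6, q4) contributes 16 new; branch {q1=0, q2=0, q4=1, q5=1} (q3, q6) contributes 4 new; branch {q1=0, q2=0, q3=1, q4=1, q5=1} (q6) contributes 0 new. Total: 36.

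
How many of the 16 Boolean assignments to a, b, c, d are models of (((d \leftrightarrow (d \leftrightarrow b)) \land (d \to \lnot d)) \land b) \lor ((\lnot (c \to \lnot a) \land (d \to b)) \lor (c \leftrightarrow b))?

Initial set: {((((d \leftrightarrow (d \leftrightarrow b)) \land (d \to \lnot d)) \land b) \lor ((\lnot (c \to \lnot a) \land (d \to b)) \lor (c \leftrightarrow b)))}.
((((d \leftrightarrow (d \leftrightarrow b)) \land (d \to \lnot d)) \land b) \lor ((\lnot (c \to \lnot a) \land (d \to b)) \lor (c \leftrightarrow b))): β-rule — branch into (((d \leftrightarrow (d \leftrightarrow b)) \land (d \to \lnot d)) \land b)  //  ((\lnot (c \to \lnot a) \land (d \to b)) \lor (c \leftrightarrow b)).
  branch 1 (add (((d \leftrightarrow (d \leftrightarrow b)) \land (d \to \lnot d)) \land b)):
    (((d \leftrightarrow (d \leftrightarrow b)) \land (d \to \lnot d)) \land b): α-rule — add ((d \leftrightarrow (d \leftrightarrow b)) \land (d \to \lnot d)), b.
    ((d \leftrightarrow (d \leftrightarrow b)) \land (d \to \lnot d)): α-rule — add (d \leftrightarrow (d \leftrightarrow b)), (d \to \lnot d).
    (d \leftrightarrow (d \leftrightarrow b)): β-rule — branch into d, (d \leftrightarrow b)  //  \lnot d, \lnot (d \leftrightarrow b).
      branch 1.1 (add d, (d \leftrightarrow b)):
        (d \to \lnot d): β-rule — branch into \lnot d  //  \lnot d.
          branch 1.1.1 (add \lnot d):
            × closes — contains both d and \lnot d.
          branch 1.1.2 (add \lnot d):
            × closes — contains both d and \lnot d.
      branch 1.2 (add \lnot d, \lnot (d \leftrightarrow b)):
        (d \to \lnot d): β-rule — branch into \lnot d  //  \lnot d.
          branch 1.2.1 (add \lnot d):
            \lnot (d \leftrightarrow b): β-rule — branch into d, \lnot b  //  \lnot d, b.
              branch 1.2.1.1 (add d, \lnot b):
                × closes — contains both d and \lnot d.
              branch 1.2.1.2 (add \lnot d, b):
                ○ open, literals {b=T, d=F}.
          branch 1.2.2 (add \lnot d):
            \lnot (d \leftrightarrow b): β-rule — branch into d, \lnot b  //  \lnot d, b.
              branch 1.2.2.1 (add d, \lnot b):
                × closes — contains both d and \lnot d.
              branch 1.2.2.2 (add \lnot d, b):
                ○ open, literals {b=T, d=F}.
  branch 2 (add ((\lnot (c \to \lnot a) \land (d \to b)) \lor (c \leftrightarrow b))):
    ((\lnot (c \to \lnot a) \land (d \to b)) \lor (c \leftrightarrow b)): β-rule — branch into (\lnot (c \to \lnot a) \land (d \to b))  //  (c \leftrightarrow b).
      branch 2.1 (add (\lnot (c \to \lnot a) \land (d \to b))):
        (\lnot (c \to \lnot a) \land (d \to b)): α-rule — add \lnot (c \to \lnot a), (d \to b).
        \lnot (c \to \lnot a): α-rule — add c, \lnot \lnot a.
        (d \to b): β-rule — branch into \lnot d  //  b.
          branch 2.1.1 (add \lnot d):
            ○ open, literals {a=T, c=T, d=F}.
          branch 2.1.2 (add b):
            ○ open, literals {a=T, b=T, c=T}.
      branch 2.2 (add (c \leftrightarrow b)):
        (c \leftrightarrow b): β-rule — branch into c, b  //  \lnot c, \lnot b.
          branch 2.2.1 (add c, b):
            ○ open, literals {b=T, c=T}.
          branch 2.2.2 (add \lnot c, \lnot b):
            ○ open, literals {b=F, c=F}.
4 branches closed, 6 open.
Each open branch fixes some atoms; the unmentioned ones are free. Counting distinct full assignments: branch {b=T, d=F} (a, c) contributes 4 new; branch {b=T, d=F} (a, c) contributes 0 new; branch {a=T, c=T, d=F} (b) contributes 1 new; branch {a=T, b=T, c=T} (d) contributes 1 new; branch {b=T, c=T} (a, d) contributes 1 new; branch {b=F, c=F} (a, d) contributes 4 new. Total: 11.

11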